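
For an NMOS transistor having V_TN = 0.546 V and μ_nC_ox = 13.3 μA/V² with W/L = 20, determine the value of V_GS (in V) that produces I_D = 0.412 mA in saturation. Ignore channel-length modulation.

k_n = μ_nC_ox · (W/L) = 0.266 mA/V².
In saturation I_D = ½ k_n (V_GS − V_TN)², so V_GS − V_TN = √(2 I_D / k_n) = √(2 × 0.412 / 0.266) = 1.76 V.
V_GS = 0.546 + 1.76 = 2.31 V.

V_GS = 2.31 V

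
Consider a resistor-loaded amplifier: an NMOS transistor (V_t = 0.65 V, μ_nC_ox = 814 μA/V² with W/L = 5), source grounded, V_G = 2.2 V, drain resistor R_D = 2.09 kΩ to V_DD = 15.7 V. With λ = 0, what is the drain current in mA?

I_D = 4.89 mA

V_GS = V_G = 2.2 V, so V_ov = 2.2 − 0.65 = 1.55 V.
k_n = μ_nC_ox · (W/L) = 4.07 mA/V².
Assume saturation: I_D = ½ k_n V_ov² = 0.5 × 4.07 × 1.55² = 4.89 mA, giving V_DS = V_DD − I_D R_D = 15.7 − 4.89 × 2.09 = 5.48 V.
V_DS = 5.48 V ≥ V_ov = 1.55 V, confirming saturation.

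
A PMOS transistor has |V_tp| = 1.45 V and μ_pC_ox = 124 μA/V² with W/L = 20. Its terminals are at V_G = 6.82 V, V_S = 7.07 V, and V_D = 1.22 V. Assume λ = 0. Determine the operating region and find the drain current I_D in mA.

V_SG = V_S − V_G = 7.07 − 6.82 = 0.25 V; V_SD = V_S − V_D = 7.07 − 1.22 = 5.85 V.
V_SG = 0.25 V < |V_tp| = 1.45 V, so the transistor is in cutoff.

Cutoff; I_D = 0 mA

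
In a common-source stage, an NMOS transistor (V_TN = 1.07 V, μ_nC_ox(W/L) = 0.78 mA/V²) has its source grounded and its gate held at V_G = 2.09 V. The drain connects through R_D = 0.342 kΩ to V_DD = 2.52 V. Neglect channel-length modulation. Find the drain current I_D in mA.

V_GS = V_G = 2.09 V, so V_ov = 2.09 − 1.07 = 1.02 V.
Assume saturation: I_D = ½ k_n V_ov² = 0.5 × 0.78 × 1.02² = 0.406 mA, giving V_DS = V_DD − I_D R_D = 2.52 − 0.406 × 0.342 = 2.38 V.
V_DS = 2.38 V ≥ V_ov = 1.02 V, confirming saturation.

I_D = 0.406 mA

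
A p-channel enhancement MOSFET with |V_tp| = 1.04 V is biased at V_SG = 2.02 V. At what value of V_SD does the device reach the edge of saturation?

V_SD,sat = 0.980 V

The boundary between triode and saturation is V_SD = V_SG − |V_tp| = V_ov.
V_ov = 2.02 − 1.04 = 0.98 V.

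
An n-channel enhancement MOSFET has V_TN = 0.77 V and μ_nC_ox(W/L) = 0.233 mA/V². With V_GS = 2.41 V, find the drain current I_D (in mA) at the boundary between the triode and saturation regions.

I_D = 0.313 mA

At the boundary V_DS = V_ov = V_GS − V_TN = 2.41 − 0.77 = 1.64 V.
I_D = ½ k_n V_ov² = 0.5 × 0.233 × 1.64² = 0.313 mA.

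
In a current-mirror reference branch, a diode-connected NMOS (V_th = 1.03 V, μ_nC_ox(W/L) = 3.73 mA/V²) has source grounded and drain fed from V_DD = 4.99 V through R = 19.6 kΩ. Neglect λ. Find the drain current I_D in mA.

I_D = 0.186 mA

With gate tied to drain, V_GS = V_DS ≥ V_GS − V_th, so the device is in saturation.
KCL at the drain: ½ k_n (V_GS − V_th)² = (V_DD − V_GS)/R.
Let x = V_GS − 1.03. Then 36.6 x² + x − 3.96 = 0, giving x = 0.316 V (positive root), so V_GS = 1.35 V.
I_D = (V_DD − V_GS)/R = (4.99 − 1.35) / 19.6 = 0.186 mA.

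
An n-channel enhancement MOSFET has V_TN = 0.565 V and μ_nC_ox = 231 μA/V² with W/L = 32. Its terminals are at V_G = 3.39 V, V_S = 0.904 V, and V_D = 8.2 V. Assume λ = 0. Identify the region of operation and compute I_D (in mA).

V_GS = V_G − V_S = 3.39 − 0.904 = 2.49 V; V_DS = V_D − V_S = 8.2 − 0.904 = 7.3 V.
k_n = μ_nC_ox · (W/L) = 7.392 mA/V².
V_ov = V_GS − V_TN = 2.49 − 0.565 = 1.92 V.
Since V_DS = 7.3 V ≥ V_ov = 1.92 V, the device is in saturation.
I_D = ½ k_n V_ov² = 0.5 × 7.392 × 1.92² = 13.6 mA.

Saturation; I_D = 13.6 mA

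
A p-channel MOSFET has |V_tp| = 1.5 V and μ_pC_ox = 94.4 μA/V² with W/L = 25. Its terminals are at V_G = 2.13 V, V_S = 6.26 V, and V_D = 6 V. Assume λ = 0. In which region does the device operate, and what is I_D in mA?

V_SG = V_S − V_G = 6.26 − 2.13 = 4.13 V; V_SD = V_S − V_D = 6.26 − 6 = 0.26 V.
k_p = μ_pC_ox · (W/L) = 2.36 mA/V².
V_ov = V_SG − |V_tp| = 4.13 − 1.5 = 2.63 V.
Since V_SD = 0.26 V < V_ov = 2.63 V, the device is in the triode region.
I_D = k_p [V_ov · V_SD − ½ V_SD²] = 2.36 × [2.63 × 0.26 − 0.5 × 0.26²] = 1.53 mA.

Triode; I_D = 1.53 mA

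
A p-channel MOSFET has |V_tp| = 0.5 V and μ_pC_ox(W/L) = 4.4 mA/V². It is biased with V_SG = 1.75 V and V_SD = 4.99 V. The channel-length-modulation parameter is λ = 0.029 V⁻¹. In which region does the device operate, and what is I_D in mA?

Saturation; I_D = 3.93 mA

V_ov = V_SG − |V_tp| = 1.75 − 0.5 = 1.25 V.
Since V_SD = 4.99 V ≥ V_ov = 1.25 V, the device is in saturation.
I_D = ½ k_p V_ov² (1 + λ V_SD) = 0.5 × 4.4 × 1.25² × (1 + 0.029 × 4.99) = 3.93 mA.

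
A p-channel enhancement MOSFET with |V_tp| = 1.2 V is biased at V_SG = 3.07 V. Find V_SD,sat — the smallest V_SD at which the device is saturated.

The boundary between triode and saturation is V_SD = V_SG − |V_tp| = V_ov.
V_ov = 3.07 − 1.2 = 1.87 V.

V_SD,sat = 1.87 V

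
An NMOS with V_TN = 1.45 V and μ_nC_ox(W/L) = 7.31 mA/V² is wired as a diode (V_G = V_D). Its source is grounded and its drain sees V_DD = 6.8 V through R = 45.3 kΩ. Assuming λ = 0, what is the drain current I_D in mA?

I_D = 0.114 mA

With gate tied to drain, V_GS = V_DS ≥ V_GS − V_TN, so the device is in saturation.
KCL at the drain: ½ k_n (V_GS − V_TN)² = (V_DD − V_GS)/R.
Let x = V_GS − 1.45. Then 166 x² + x − 5.35 = 0, giving x = 0.177 V (positive root), so V_GS = 1.63 V.
I_D = (V_DD − V_GS)/R = (6.8 − 1.63) / 45.3 = 0.114 mA.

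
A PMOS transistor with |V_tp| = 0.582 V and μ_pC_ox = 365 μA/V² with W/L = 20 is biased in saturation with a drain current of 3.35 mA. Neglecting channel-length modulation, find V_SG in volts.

k_p = μ_pC_ox · (W/L) = 7.3 mA/V².
In saturation I_D = ½ k_p (V_SG − |V_tp|)², so V_SG − |V_tp| = √(2 I_D / k_p) = √(2 × 3.35 / 7.3) = 0.958 V.
V_SG = 0.582 + 0.958 = 1.54 V.

V_SG = 1.54 V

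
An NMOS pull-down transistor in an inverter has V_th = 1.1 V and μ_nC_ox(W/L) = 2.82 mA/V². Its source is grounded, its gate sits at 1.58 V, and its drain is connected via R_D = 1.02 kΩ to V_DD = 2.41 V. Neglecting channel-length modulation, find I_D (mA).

I_D = 0.325 mA

V_GS = V_G = 1.58 V, so V_ov = 1.58 − 1.1 = 0.48 V.
Assume saturation: I_D = ½ k_n V_ov² = 0.5 × 2.82 × 0.48² = 0.325 mA, giving V_DS = V_DD − I_D R_D = 2.41 − 0.325 × 1.02 = 2.08 V.
V_DS = 2.08 V ≥ V_ov = 0.48 V, confirming saturation.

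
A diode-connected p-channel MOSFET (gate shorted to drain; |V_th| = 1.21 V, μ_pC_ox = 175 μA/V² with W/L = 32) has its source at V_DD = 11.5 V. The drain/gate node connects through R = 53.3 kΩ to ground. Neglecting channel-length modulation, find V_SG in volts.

With gate tied to drain, V_SG = V_SD ≥ V_SG − |V_th|, so the device is in saturation.
k_p = μ_pC_ox · (W/L) = 5.6 mA/V².
KCL at the drain: ½ k_p (V_SG − |V_th|)² = (V_DD − V_SG)/R.
Let x = V_SG − 1.21. Then 149 x² + x − 10.29 = 0, giving x = 0.259 V (positive root), so V_SG = 1.47 V.
I_D = (V_DD − V_SG)/R = (11.5 − 1.47) / 53.3 = 0.188 mA.

V_SG = 1.47 V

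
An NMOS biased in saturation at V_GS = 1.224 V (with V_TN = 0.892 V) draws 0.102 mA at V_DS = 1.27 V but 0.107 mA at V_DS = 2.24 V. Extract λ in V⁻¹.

With V_GS fixed, I_D ∝ (1 + λ V_DS) in saturation, so I_D2/I_D1 = (1 + λ V_DS2)/(1 + λ V_DS1).
0.107/0.102 = 1.049 = (1 + 2.24 λ)/(1 + 1.27 λ).
Solving: λ (I_D1 V_DS2 − I_D2 V_DS1) = I_D2 − I_D1, so λ = (0.107 − 0.102) / (0.102 × 2.24 − 0.107 × 1.27) = 0.005 / 0.0926 = 0.054 V⁻¹.

λ = 0.0540 V⁻¹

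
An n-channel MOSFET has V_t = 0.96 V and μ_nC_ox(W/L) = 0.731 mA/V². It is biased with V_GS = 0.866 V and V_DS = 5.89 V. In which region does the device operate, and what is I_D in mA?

Cutoff; I_D = 0 mA

V_GS = 0.866 V < V_t = 0.96 V, so the transistor is in cutoff.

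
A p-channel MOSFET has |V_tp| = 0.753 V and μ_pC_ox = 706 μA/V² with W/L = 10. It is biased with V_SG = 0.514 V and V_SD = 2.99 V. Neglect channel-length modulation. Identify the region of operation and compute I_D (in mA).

Cutoff; I_D = 0 mA

V_SG = 0.514 V < |V_tp| = 0.753 V, so the transistor is in cutoff.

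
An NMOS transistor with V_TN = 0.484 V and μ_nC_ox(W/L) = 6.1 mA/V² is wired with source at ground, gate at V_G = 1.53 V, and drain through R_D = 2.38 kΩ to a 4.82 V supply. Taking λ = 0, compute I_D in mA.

V_GS = V_G = 1.53 V, so V_ov = 1.53 − 0.484 = 1.05 V.
Assume saturation: I_D = ½ k_n V_ov² = 0.5 × 6.1 × 1.05² = 3.34 mA, giving V_DS = V_DD − I_D R_D = 4.82 − 3.34 × 2.38 = -3.12 V.
But -3.12 V < V_ov = 1.05 V, so the device is actually in triode.
In triode I_D = k_n[V_ov V_DS − ½ V_DS²] and I_D = (V_DD − V_DS)/R_D. Equating: 7.26 V_DS² − 16.19 V_DS + 4.82 = 0, giving V_DS = 0.354 V (the root below V_ov).
I_D = (4.82 − 0.354) / 2.38 = 1.88 mA.

I_D = 1.88 mA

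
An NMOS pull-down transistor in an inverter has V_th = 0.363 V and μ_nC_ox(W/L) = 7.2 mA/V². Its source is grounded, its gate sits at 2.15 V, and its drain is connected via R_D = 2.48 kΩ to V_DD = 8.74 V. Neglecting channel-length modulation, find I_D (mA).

V_GS = V_G = 2.15 V, so V_ov = 2.15 − 0.363 = 1.79 V.
Assume saturation: I_D = ½ k_n V_ov² = 0.5 × 7.2 × 1.79² = 11.5 mA, giving V_DS = V_DD − I_D R_D = 8.74 − 11.5 × 2.48 = -19.8 V.
But -19.8 V < V_ov = 1.79 V, so the device is actually in triode.
In triode I_D = k_n[V_ov V_DS − ½ V_DS²] and I_D = (V_DD − V_DS)/R_D. Equating: 8.93 V_DS² − 32.91 V_DS + 8.74 = 0, giving V_DS = 0.288 V (the root below V_ov).
I_D = (8.74 − 0.288) / 2.48 = 3.41 mA.

I_D = 3.41 mA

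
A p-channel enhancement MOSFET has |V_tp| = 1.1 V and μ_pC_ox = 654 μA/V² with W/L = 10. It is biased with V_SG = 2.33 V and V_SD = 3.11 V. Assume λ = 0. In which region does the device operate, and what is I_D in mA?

k_p = μ_pC_ox · (W/L) = 6.54 mA/V².
V_ov = V_SG − |V_tp| = 2.33 − 1.1 = 1.23 V.
Since V_SD = 3.11 V ≥ V_ov = 1.23 V, the device is in saturation.
I_D = ½ k_p V_ov² = 0.5 × 6.54 × 1.23² = 4.95 mA.

Saturation; I_D = 4.95 mA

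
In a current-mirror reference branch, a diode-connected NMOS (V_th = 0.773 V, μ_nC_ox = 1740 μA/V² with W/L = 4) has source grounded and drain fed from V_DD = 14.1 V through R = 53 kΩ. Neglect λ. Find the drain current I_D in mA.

With gate tied to drain, V_GS = V_DS ≥ V_GS − V_th, so the device is in saturation.
k_n = μ_nC_ox · (W/L) = 6.96 mA/V².
KCL at the drain: ½ k_n (V_GS − V_th)² = (V_DD − V_GS)/R.
Let x = V_GS − 0.773. Then 184 x² + x − 13.33 = 0, giving x = 0.266 V (positive root), so V_GS = 1.04 V.
I_D = (V_DD − V_GS)/R = (14.1 − 1.04) / 53 = 0.246 mA.

I_D = 0.246 mA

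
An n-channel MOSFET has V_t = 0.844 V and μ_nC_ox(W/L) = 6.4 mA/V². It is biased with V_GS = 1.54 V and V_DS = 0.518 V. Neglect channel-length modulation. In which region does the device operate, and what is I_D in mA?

V_ov = V_GS − V_t = 1.54 − 0.844 = 0.696 V.
Since V_DS = 0.518 V < V_ov = 0.696 V, the device is in the triode region.
I_D = k_n [V_ov · V_DS − ½ V_DS²] = 6.4 × [0.696 × 0.518 − 0.5 × 0.518²] = 1.45 mA.

Triode; I_D = 1.45 mA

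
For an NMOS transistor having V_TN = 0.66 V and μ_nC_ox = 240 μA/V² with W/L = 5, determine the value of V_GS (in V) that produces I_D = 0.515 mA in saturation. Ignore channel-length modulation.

V_GS = 1.59 V

k_n = μ_nC_ox · (W/L) = 1.2 mA/V².
In saturation I_D = ½ k_n (V_GS − V_TN)², so V_GS − V_TN = √(2 I_D / k_n) = √(2 × 0.515 / 1.2) = 0.926 V.
V_GS = 0.66 + 0.926 = 1.59 V.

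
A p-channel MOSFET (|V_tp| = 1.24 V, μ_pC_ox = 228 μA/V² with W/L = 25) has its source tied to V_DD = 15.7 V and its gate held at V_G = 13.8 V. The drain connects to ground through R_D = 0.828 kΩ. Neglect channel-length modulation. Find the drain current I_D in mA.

I_D = 1.24 mA

V_SG = V_DD − V_G = 15.7 − 13.8 = 1.9 V, so V_ov = 1.9 − 1.24 = 0.66 V.
k_p = μ_pC_ox · (W/L) = 5.7 mA/V².
Assume saturation: I_D = ½ k_p V_ov² = 0.5 × 5.7 × 0.66² = 1.24 mA, giving V_SD = V_DD − I_D R_D = 15.7 − 1.24 × 0.828 = 14.7 V.
V_SD = 14.7 V ≥ V_ov = 0.66 V, confirming saturation.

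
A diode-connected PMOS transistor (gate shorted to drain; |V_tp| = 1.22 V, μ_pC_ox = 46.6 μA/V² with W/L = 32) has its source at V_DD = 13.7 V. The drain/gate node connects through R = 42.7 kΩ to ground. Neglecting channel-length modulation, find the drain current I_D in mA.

I_D = 0.278 mA

With gate tied to drain, V_SG = V_SD ≥ V_SG − |V_tp|, so the device is in saturation.
k_p = μ_pC_ox · (W/L) = 1.491 mA/V².
KCL at the drain: ½ k_p (V_SG − |V_tp|)² = (V_DD − V_SG)/R.
Let x = V_SG − 1.22. Then 31.8 x² + x − 12.48 = 0, giving x = 0.611 V (positive root), so V_SG = 1.83 V.
I_D = (V_DD − V_SG)/R = (13.7 − 1.83) / 42.7 = 0.278 mA.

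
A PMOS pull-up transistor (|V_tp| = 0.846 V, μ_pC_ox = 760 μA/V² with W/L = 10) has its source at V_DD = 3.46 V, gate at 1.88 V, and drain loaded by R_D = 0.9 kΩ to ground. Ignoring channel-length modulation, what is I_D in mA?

I_D = 2.05 mA

V_SG = V_DD − V_G = 3.46 − 1.88 = 1.58 V, so V_ov = 1.58 − 0.846 = 0.734 V.
k_p = μ_pC_ox · (W/L) = 7.6 mA/V².
Assume saturation: I_D = ½ k_p V_ov² = 0.5 × 7.6 × 0.734² = 2.05 mA, giving V_SD = V_DD − I_D R_D = 3.46 − 2.05 × 0.9 = 1.62 V.
V_SD = 1.62 V ≥ V_ov = 0.734 V, confirming saturation.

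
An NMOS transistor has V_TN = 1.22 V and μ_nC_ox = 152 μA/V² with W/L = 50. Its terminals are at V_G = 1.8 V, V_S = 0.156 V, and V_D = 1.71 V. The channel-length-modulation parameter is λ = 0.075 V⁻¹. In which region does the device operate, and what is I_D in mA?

V_GS = V_G − V_S = 1.8 − 0.156 = 1.64 V; V_DS = V_D − V_S = 1.71 − 0.156 = 1.55 V.
k_n = μ_nC_ox · (W/L) = 7.6 mA/V².
V_ov = V_GS − V_TN = 1.64 − 1.22 = 0.424 V.
Since V_DS = 1.55 V ≥ V_ov = 0.424 V, the device is in saturation.
I_D = ½ k_n V_ov² (1 + λ V_DS) = 0.5 × 7.6 × 0.424² × (1 + 0.075 × 1.55) = 0.763 mA.

Saturation; I_D = 0.763 mA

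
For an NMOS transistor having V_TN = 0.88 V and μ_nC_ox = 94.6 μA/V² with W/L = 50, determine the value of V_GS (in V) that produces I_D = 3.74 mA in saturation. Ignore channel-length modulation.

V_GS = 2.14 V

k_n = μ_nC_ox · (W/L) = 4.73 mA/V².
In saturation I_D = ½ k_n (V_GS − V_TN)², so V_GS − V_TN = √(2 I_D / k_n) = √(2 × 3.74 / 4.73) = 1.26 V.
V_GS = 0.88 + 1.26 = 2.14 V.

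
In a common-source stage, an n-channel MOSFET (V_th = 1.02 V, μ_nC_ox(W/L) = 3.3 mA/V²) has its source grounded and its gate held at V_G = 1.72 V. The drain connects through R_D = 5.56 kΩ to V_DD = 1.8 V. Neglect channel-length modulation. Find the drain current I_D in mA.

V_GS = V_G = 1.72 V, so V_ov = 1.72 − 1.02 = 0.7 V.
Assume saturation: I_D = ½ k_n V_ov² = 0.5 × 3.3 × 0.7² = 0.808 mA, giving V_DS = V_DD − I_D R_D = 1.8 − 0.808 × 5.56 = -2.7 V.
But -2.7 V < V_ov = 0.7 V, so the device is actually in triode.
In triode I_D = k_n[V_ov V_DS − ½ V_DS²] and I_D = (V_DD − V_DS)/R_D. Equating: 9.17 V_DS² − 13.84 V_DS + 1.8 = 0, giving V_DS = 0.144 V (the root below V_ov).
I_D = (1.8 − 0.144) / 5.56 = 0.298 mA.

I_D = 0.298 mA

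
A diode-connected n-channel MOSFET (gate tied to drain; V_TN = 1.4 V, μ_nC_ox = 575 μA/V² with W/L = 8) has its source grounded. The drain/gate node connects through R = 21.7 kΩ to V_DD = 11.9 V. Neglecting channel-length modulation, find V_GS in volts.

V_GS = 1.85 V

With gate tied to drain, V_GS = V_DS ≥ V_GS − V_TN, so the device is in saturation.
k_n = μ_nC_ox · (W/L) = 4.6 mA/V².
KCL at the drain: ½ k_n (V_GS − V_TN)² = (V_DD − V_GS)/R.
Let x = V_GS − 1.4. Then 49.9 x² + x − 10.5 = 0, giving x = 0.449 V (positive root), so V_GS = 1.85 V.
I_D = (V_DD − V_GS)/R = (11.9 − 1.85) / 21.7 = 0.463 mA.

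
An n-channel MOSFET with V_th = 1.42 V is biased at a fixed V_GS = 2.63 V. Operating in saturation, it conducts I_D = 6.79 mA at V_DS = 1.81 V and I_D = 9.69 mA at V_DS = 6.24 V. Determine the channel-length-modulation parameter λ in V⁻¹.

With V_GS fixed, I_D ∝ (1 + λ V_DS) in saturation, so I_D2/I_D1 = (1 + λ V_DS2)/(1 + λ V_DS1).
9.69/6.79 = 1.427 = (1 + 6.24 λ)/(1 + 1.81 λ).
Solving: λ (I_D1 V_DS2 − I_D2 V_DS1) = I_D2 − I_D1, so λ = (9.69 − 6.79) / (6.79 × 6.24 − 9.69 × 1.81) = 2.9 / 24.8 = 0.117 V⁻¹.

λ = 0.117 V⁻¹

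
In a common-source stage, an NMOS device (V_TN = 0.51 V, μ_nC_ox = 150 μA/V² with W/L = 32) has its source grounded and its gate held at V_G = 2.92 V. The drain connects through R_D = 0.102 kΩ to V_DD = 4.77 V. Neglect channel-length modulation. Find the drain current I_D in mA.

V_GS = V_G = 2.92 V, so V_ov = 2.92 − 0.51 = 2.41 V.
k_n = μ_nC_ox · (W/L) = 4.8 mA/V².
Assume saturation: I_D = ½ k_n V_ov² = 0.5 × 4.8 × 2.41² = 13.9 mA, giving V_DS = V_DD − I_D R_D = 4.77 − 13.9 × 0.102 = 3.35 V.
V_DS = 3.35 V ≥ V_ov = 2.41 V, confirming saturation.

I_D = 13.9 mA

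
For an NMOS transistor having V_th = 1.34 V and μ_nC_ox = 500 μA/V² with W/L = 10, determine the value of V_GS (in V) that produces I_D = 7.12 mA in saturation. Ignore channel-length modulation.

k_n = μ_nC_ox · (W/L) = 5 mA/V².
In saturation I_D = ½ k_n (V_GS − V_th)², so V_GS − V_th = √(2 I_D / k_n) = √(2 × 7.12 / 5) = 1.69 V.
V_GS = 1.34 + 1.69 = 3.03 V.

V_GS = 3.03 V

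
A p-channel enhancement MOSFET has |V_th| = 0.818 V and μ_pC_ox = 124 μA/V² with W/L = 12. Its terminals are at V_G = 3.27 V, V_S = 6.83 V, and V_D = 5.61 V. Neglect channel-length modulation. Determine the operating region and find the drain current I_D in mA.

Triode; I_D = 3.87 mA

V_SG = V_S − V_G = 6.83 − 3.27 = 3.56 V; V_SD = V_S − V_D = 6.83 − 5.61 = 1.22 V.
k_p = μ_pC_ox · (W/L) = 1.488 mA/V².
V_ov = V_SG − |V_th| = 3.56 − 0.818 = 2.74 V.
Since V_SD = 1.22 V < V_ov = 2.74 V, the device is in the triode region.
I_D = k_p [V_ov · V_SD − ½ V_SD²] = 1.488 × [2.74 × 1.22 − 0.5 × 1.22²] = 3.87 mA.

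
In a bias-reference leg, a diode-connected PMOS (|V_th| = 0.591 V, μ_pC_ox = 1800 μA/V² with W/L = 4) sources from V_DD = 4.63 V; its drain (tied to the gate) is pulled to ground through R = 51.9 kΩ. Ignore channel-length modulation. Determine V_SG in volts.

With gate tied to drain, V_SG = V_SD ≥ V_SG − |V_th|, so the device is in saturation.
k_p = μ_pC_ox · (W/L) = 7.2 mA/V².
KCL at the drain: ½ k_p (V_SG − |V_th|)² = (V_DD − V_SG)/R.
Let x = V_SG − 0.591. Then 187 x² + x − 4.039 = 0, giving x = 0.144 V (positive root), so V_SG = 0.735 V.
I_D = (V_DD − V_SG)/R = (4.63 − 0.735) / 51.9 = 0.075 mA.

V_SG = 0.735 V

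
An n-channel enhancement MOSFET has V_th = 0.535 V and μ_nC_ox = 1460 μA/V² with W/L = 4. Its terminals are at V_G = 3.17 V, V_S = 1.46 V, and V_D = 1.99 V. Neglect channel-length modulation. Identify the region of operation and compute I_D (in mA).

V_GS = V_G − V_S = 3.17 − 1.46 = 1.71 V; V_DS = V_D − V_S = 1.99 − 1.46 = 0.53 V.
k_n = μ_nC_ox · (W/L) = 5.84 mA/V².
V_ov = V_GS − V_th = 1.71 − 0.535 = 1.17 V.
Since V_DS = 0.53 V < V_ov = 1.17 V, the device is in the triode region.
I_D = k_n [V_ov · V_DS − ½ V_DS²] = 5.84 × [1.17 × 0.53 − 0.5 × 0.53²] = 2.82 mA.

Triode; I_D = 2.82 mA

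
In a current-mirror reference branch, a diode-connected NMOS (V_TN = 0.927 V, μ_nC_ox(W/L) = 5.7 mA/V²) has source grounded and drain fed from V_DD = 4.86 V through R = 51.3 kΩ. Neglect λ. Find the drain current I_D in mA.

With gate tied to drain, V_GS = V_DS ≥ V_GS − V_TN, so the device is in saturation.
KCL at the drain: ½ k_n (V_GS − V_TN)² = (V_DD − V_GS)/R.
Let x = V_GS − 0.927. Then 146 x² + x − 3.933 = 0, giving x = 0.161 V (positive root), so V_GS = 1.09 V.
I_D = (V_DD − V_GS)/R = (4.86 − 1.09) / 51.3 = 0.0735 mA.

I_D = 0.0735 mA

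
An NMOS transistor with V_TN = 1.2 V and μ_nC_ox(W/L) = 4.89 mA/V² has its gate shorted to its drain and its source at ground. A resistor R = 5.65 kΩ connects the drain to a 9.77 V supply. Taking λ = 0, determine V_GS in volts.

With gate tied to drain, V_GS = V_DS ≥ V_GS − V_TN, so the device is in saturation.
KCL at the drain: ½ k_n (V_GS − V_TN)² = (V_DD − V_GS)/R.
Let x = V_GS − 1.2. Then 13.8 x² + x − 8.57 = 0, giving x = 0.752 V (positive root), so V_GS = 1.95 V.
I_D = (V_DD − V_GS)/R = (9.77 − 1.95) / 5.65 = 1.38 mA.

V_GS = 1.95 V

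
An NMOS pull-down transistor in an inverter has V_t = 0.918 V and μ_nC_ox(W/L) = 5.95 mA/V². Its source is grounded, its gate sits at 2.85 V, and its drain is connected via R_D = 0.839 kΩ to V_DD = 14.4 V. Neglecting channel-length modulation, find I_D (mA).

I_D = 11.1 mA

V_GS = V_G = 2.85 V, so V_ov = 2.85 − 0.918 = 1.93 V.
Assume saturation: I_D = ½ k_n V_ov² = 0.5 × 5.95 × 1.93² = 11.1 mA, giving V_DS = V_DD − I_D R_D = 14.4 − 11.1 × 0.839 = 5.08 V.
V_DS = 5.08 V ≥ V_ov = 1.93 V, confirming saturation.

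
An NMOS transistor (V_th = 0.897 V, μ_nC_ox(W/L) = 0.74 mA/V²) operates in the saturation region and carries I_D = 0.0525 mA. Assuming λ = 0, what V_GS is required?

In saturation I_D = ½ k_n (V_GS − V_th)², so V_GS − V_th = √(2 I_D / k_n) = √(2 × 0.0525 / 0.74) = 0.377 V.
V_GS = 0.897 + 0.377 = 1.27 V.

V_GS = 1.27 V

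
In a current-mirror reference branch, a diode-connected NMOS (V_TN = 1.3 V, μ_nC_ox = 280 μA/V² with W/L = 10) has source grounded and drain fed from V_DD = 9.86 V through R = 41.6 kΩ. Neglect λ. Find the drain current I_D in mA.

I_D = 0.197 mA

With gate tied to drain, V_GS = V_DS ≥ V_GS − V_TN, so the device is in saturation.
k_n = μ_nC_ox · (W/L) = 2.8 mA/V².
KCL at the drain: ½ k_n (V_GS − V_TN)² = (V_DD − V_GS)/R.
Let x = V_GS − 1.3. Then 58.2 x² + x − 8.56 = 0, giving x = 0.375 V (positive root), so V_GS = 1.67 V.
I_D = (V_DD − V_GS)/R = (9.86 − 1.67) / 41.6 = 0.197 mA.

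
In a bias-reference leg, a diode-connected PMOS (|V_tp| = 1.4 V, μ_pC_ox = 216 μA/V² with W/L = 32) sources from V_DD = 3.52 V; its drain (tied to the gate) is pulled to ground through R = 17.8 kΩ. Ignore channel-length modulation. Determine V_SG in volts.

With gate tied to drain, V_SG = V_SD ≥ V_SG − |V_tp|, so the device is in saturation.
k_p = μ_pC_ox · (W/L) = 6.912 mA/V².
KCL at the drain: ½ k_p (V_SG − |V_tp|)² = (V_DD − V_SG)/R.
Let x = V_SG − 1.4. Then 61.5 x² + x − 2.12 = 0, giving x = 0.178 V (positive root), so V_SG = 1.58 V.
I_D = (V_DD − V_SG)/R = (3.52 − 1.58) / 17.8 = 0.109 mA.

V_SG = 1.58 V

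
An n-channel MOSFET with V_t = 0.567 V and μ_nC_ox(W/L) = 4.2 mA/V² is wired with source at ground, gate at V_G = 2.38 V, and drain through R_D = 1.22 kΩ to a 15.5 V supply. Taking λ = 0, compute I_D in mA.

V_GS = V_G = 2.38 V, so V_ov = 2.38 − 0.567 = 1.81 V.
Assume saturation: I_D = ½ k_n V_ov² = 0.5 × 4.2 × 1.81² = 6.9 mA, giving V_DS = V_DD − I_D R_D = 15.5 − 6.9 × 1.22 = 7.08 V.
V_DS = 7.08 V ≥ V_ov = 1.81 V, confirming saturation.

I_D = 6.90 mA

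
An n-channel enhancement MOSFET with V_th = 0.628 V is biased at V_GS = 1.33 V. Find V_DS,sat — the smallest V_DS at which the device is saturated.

V_DS,sat = 0.702 V

The boundary between triode and saturation is V_DS = V_GS − V_th = V_ov.
V_ov = 1.33 − 0.628 = 0.702 V.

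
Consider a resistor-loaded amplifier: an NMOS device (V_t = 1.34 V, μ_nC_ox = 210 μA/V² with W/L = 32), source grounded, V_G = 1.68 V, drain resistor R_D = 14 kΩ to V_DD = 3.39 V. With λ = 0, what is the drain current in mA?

I_D = 0.233 mA

V_GS = V_G = 1.68 V, so V_ov = 1.68 − 1.34 = 0.34 V.
k_n = μ_nC_ox · (W/L) = 6.72 mA/V².
Assume saturation: I_D = ½ k_n V_ov² = 0.5 × 6.72 × 0.34² = 0.388 mA, giving V_DS = V_DD − I_D R_D = 3.39 − 0.388 × 14 = -2.05 V.
But -2.05 V < V_ov = 0.34 V, so the device is actually in triode.
In triode I_D = k_n[V_ov V_DS − ½ V_DS²] and I_D = (V_DD − V_DS)/R_D. Equating: 47 V_DS² − 32.99 V_DS + 3.39 = 0, giving V_DS = 0.125 V (the root below V_ov).
I_D = (3.39 − 0.125) / 14 = 0.233 mA.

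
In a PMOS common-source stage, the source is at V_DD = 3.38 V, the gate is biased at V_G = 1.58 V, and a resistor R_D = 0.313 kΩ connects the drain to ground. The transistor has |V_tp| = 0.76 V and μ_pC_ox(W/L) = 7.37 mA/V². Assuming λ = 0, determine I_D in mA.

V_SG = V_DD − V_G = 3.38 − 1.58 = 1.8 V, so V_ov = 1.8 − 0.76 = 1.04 V.
Assume saturation: I_D = ½ k_p V_ov² = 0.5 × 7.37 × 1.04² = 3.99 mA, giving V_SD = V_DD − I_D R_D = 3.38 − 3.99 × 0.313 = 2.13 V.
V_SD = 2.13 V ≥ V_ov = 1.04 V, confirming saturation.

I_D = 3.99 mA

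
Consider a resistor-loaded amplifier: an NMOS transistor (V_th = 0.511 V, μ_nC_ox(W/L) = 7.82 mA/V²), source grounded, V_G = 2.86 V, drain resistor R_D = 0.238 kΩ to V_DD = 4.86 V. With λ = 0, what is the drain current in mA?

I_D = 15.7 mA

V_GS = V_G = 2.86 V, so V_ov = 2.86 − 0.511 = 2.35 V.
Assume saturation: I_D = ½ k_n V_ov² = 0.5 × 7.82 × 2.35² = 21.6 mA, giving V_DS = V_DD − I_D R_D = 4.86 − 21.6 × 0.238 = -0.275 V.
But -0.275 V < V_ov = 2.35 V, so the device is actually in triode.
In triode I_D = k_n[V_ov V_DS − ½ V_DS²] and I_D = (V_DD − V_DS)/R_D. Equating: 0.931 V_DS² − 5.372 V_DS + 4.86 = 0, giving V_DS = 1.12 V (the root below V_ov).
I_D = (4.86 − 1.12) / 0.238 = 15.7 mA.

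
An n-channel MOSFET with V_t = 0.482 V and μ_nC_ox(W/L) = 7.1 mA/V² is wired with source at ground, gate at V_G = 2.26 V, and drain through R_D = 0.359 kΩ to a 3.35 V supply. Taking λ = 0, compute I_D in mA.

V_GS = V_G = 2.26 V, so V_ov = 2.26 − 0.482 = 1.78 V.
Assume saturation: I_D = ½ k_n V_ov² = 0.5 × 7.1 × 1.78² = 11.2 mA, giving V_DS = V_DD − I_D R_D = 3.35 − 11.2 × 0.359 = -0.679 V.
But -0.679 V < V_ov = 1.78 V, so the device is actually in triode.
In triode I_D = k_n[V_ov V_DS − ½ V_DS²] and I_D = (V_DD − V_DS)/R_D. Equating: 1.27 V_DS² − 5.532 V_DS + 3.35 = 0, giving V_DS = 0.728 V (the root below V_ov).
I_D = (3.35 − 0.728) / 0.359 = 7.3 mA.

I_D = 7.30 mA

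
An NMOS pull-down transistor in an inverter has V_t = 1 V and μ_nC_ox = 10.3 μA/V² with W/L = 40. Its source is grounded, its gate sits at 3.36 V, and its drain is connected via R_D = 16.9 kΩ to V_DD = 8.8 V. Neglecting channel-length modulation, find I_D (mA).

V_GS = V_G = 3.36 V, so V_ov = 3.36 − 1 = 2.36 V.
k_n = μ_nC_ox · (W/L) = 0.412 mA/V².
Assume saturation: I_D = ½ k_n V_ov² = 0.5 × 0.412 × 2.36² = 1.15 mA, giving V_DS = V_DD − I_D R_D = 8.8 − 1.15 × 16.9 = -10.6 V.
But -10.6 V < V_ov = 2.36 V, so the device is actually in triode.
In triode I_D = k_n[V_ov V_DS − ½ V_DS²] and I_D = (V_DD − V_DS)/R_D. Equating: 3.48 V_DS² − 17.43 V_DS + 8.8 = 0, giving V_DS = 0.57 V (the root below V_ov).
I_D = (8.8 − 0.57) / 16.9 = 0.487 mA.

I_D = 0.487 mA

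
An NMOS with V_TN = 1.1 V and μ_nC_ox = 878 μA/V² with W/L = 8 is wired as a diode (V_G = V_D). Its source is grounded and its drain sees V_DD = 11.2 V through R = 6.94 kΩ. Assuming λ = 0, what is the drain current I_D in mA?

With gate tied to drain, V_GS = V_DS ≥ V_GS − V_TN, so the device is in saturation.
k_n = μ_nC_ox · (W/L) = 7.024 mA/V².
KCL at the drain: ½ k_n (V_GS − V_TN)² = (V_DD − V_GS)/R.
Let x = V_GS − 1.1. Then 24.4 x² + x − 10.1 = 0, giving x = 0.624 V (positive root), so V_GS = 1.72 V.
I_D = (V_DD − V_GS)/R = (11.2 − 1.72) / 6.94 = 1.37 mA.

I_D = 1.37 mA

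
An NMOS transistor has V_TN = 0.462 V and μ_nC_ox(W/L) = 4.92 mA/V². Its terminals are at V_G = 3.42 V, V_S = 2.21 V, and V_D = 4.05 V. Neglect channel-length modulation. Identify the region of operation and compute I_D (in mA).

V_GS = V_G − V_S = 3.42 − 2.21 = 1.21 V; V_DS = V_D − V_S = 4.05 − 2.21 = 1.84 V.
V_ov = V_GS − V_TN = 1.21 − 0.462 = 0.748 V.
Since V_DS = 1.84 V ≥ V_ov = 0.748 V, the device is in saturation.
I_D = ½ k_n V_ov² = 0.5 × 4.92 × 0.748² = 1.38 mA.

Saturation; I_D = 1.38 mA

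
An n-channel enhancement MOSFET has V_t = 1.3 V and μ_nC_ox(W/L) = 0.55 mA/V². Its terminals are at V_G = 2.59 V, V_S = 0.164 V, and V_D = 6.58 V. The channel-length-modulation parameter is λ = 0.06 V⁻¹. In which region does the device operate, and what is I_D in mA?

Saturation; I_D = 0.483 mA

V_GS = V_G − V_S = 2.59 − 0.164 = 2.43 V; V_DS = V_D − V_S = 6.58 − 0.164 = 6.42 V.
V_ov = V_GS − V_t = 2.43 − 1.3 = 1.13 V.
Since V_DS = 6.42 V ≥ V_ov = 1.13 V, the device is in saturation.
I_D = ½ k_n V_ov² (1 + λ V_DS) = 0.5 × 0.55 × 1.13² × (1 + 0.06 × 6.42) = 0.483 mA.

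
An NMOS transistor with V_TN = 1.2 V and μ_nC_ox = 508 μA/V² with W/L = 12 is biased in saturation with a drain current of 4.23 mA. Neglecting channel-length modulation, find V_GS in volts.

V_GS = 2.38 V

k_n = μ_nC_ox · (W/L) = 6.096 mA/V².
In saturation I_D = ½ k_n (V_GS − V_TN)², so V_GS − V_TN = √(2 I_D / k_n) = √(2 × 4.23 / 6.096) = 1.18 V.
V_GS = 1.2 + 1.18 = 2.38 V.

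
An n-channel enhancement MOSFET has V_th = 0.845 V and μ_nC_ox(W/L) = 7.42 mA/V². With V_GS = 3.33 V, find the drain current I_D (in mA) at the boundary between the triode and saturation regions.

At the boundary V_DS = V_ov = V_GS − V_th = 3.33 − 0.845 = 2.49 V.
I_D = ½ k_n V_ov² = 0.5 × 7.42 × 2.49² = 22.9 mA.

I_D = 22.9 mA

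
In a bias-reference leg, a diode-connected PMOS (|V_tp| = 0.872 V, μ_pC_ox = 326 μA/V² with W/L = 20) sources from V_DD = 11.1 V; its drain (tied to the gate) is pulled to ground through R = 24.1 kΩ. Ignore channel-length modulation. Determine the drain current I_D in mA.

With gate tied to drain, V_SG = V_SD ≥ V_SG − |V_tp|, so the device is in saturation.
k_p = μ_pC_ox · (W/L) = 6.52 mA/V².
KCL at the drain: ½ k_p (V_SG − |V_tp|)² = (V_DD − V_SG)/R.
Let x = V_SG − 0.872. Then 78.6 x² + x − 10.23 = 0, giving x = 0.355 V (positive root), so V_SG = 1.23 V.
I_D = (V_DD − V_SG)/R = (11.1 − 1.23) / 24.1 = 0.41 mA.

I_D = 0.410 mA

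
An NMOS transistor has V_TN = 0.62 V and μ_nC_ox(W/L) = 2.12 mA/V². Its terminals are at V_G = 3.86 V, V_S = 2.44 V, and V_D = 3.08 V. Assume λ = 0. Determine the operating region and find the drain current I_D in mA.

Triode; I_D = 0.651 mA

V_GS = V_G − V_S = 3.86 − 2.44 = 1.42 V; V_DS = V_D − V_S = 3.08 − 2.44 = 0.64 V.
V_ov = V_GS − V_TN = 1.42 − 0.62 = 0.8 V.
Since V_DS = 0.64 V < V_ov = 0.8 V, the device is in the triode region.
I_D = k_n [V_ov · V_DS − ½ V_DS²] = 2.12 × [0.8 × 0.64 − 0.5 × 0.64²] = 0.651 mA.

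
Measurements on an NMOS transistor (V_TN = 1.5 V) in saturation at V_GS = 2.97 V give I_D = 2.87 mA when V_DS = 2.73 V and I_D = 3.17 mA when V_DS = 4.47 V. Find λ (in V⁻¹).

With V_GS fixed, I_D ∝ (1 + λ V_DS) in saturation, so I_D2/I_D1 = (1 + λ V_DS2)/(1 + λ V_DS1).
3.17/2.87 = 1.105 = (1 + 4.47 λ)/(1 + 2.73 λ).
Solving: λ (I_D1 V_DS2 − I_D2 V_DS1) = I_D2 − I_D1, so λ = (3.17 − 2.87) / (2.87 × 4.47 − 3.17 × 2.73) = 0.3 / 4.17 = 0.0719 V⁻¹.

λ = 0.0719 V⁻¹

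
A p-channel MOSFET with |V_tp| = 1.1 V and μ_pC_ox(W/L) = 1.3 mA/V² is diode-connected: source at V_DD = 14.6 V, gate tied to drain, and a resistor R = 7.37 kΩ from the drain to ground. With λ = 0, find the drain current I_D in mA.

I_D = 1.62 mA

With gate tied to drain, V_SG = V_SD ≥ V_SG − |V_tp|, so the device is in saturation.
KCL at the drain: ½ k_p (V_SG − |V_tp|)² = (V_DD − V_SG)/R.
Let x = V_SG − 1.1. Then 4.79 x² + x − 13.5 = 0, giving x = 1.58 V (positive root), so V_SG = 2.68 V.
I_D = (V_DD − V_SG)/R = (14.6 − 2.68) / 7.37 = 1.62 mA.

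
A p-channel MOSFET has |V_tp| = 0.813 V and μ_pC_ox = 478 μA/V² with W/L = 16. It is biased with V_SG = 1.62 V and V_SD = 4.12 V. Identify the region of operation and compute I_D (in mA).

k_p = μ_pC_ox · (W/L) = 7.648 mA/V².
V_ov = V_SG − |V_tp| = 1.62 − 0.813 = 0.807 V.
Since V_SD = 4.12 V ≥ V_ov = 0.807 V, the device is in saturation.
I_D = ½ k_p V_ov² = 0.5 × 7.648 × 0.807² = 2.49 mA.

Saturation; I_D = 2.49 mA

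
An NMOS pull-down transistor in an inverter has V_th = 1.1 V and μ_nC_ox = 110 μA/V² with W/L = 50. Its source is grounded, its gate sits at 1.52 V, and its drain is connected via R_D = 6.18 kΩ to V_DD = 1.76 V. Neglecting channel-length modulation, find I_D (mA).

V_GS = V_G = 1.52 V, so V_ov = 1.52 − 1.1 = 0.42 V.
k_n = μ_nC_ox · (W/L) = 5.5 mA/V².
Assume saturation: I_D = ½ k_n V_ov² = 0.5 × 5.5 × 0.42² = 0.485 mA, giving V_DS = V_DD − I_D R_D = 1.76 − 0.485 × 6.18 = -1.24 V.
But -1.24 V < V_ov = 0.42 V, so the device is actually in triode.
In triode I_D = k_n[V_ov V_DS − ½ V_DS²] and I_D = (V_DD − V_DS)/R_D. Equating: 17 V_DS² − 15.28 V_DS + 1.76 = 0, giving V_DS = 0.136 V (the root below V_ov).
I_D = (1.76 − 0.136) / 6.18 = 0.263 mA.

I_D = 0.263 mA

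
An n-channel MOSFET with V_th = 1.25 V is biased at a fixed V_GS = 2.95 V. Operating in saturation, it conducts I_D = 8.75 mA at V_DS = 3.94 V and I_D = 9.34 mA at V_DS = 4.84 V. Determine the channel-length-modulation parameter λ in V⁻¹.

With V_GS fixed, I_D ∝ (1 + λ V_DS) in saturation, so I_D2/I_D1 = (1 + λ V_DS2)/(1 + λ V_DS1).
9.34/8.75 = 1.067 = (1 + 4.84 λ)/(1 + 3.94 λ).
Solving: λ (I_D1 V_DS2 − I_D2 V_DS1) = I_D2 − I_D1, so λ = (9.34 − 8.75) / (8.75 × 4.84 − 9.34 × 3.94) = 0.59 / 5.55 = 0.106 V⁻¹.

λ = 0.106 V⁻¹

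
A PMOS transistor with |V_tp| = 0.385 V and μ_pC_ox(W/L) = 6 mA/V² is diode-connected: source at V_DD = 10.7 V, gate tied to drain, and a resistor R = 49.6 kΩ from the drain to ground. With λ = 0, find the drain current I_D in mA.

I_D = 0.203 mA

With gate tied to drain, V_SG = V_SD ≥ V_SG − |V_tp|, so the device is in saturation.
KCL at the drain: ½ k_p (V_SG − |V_tp|)² = (V_DD − V_SG)/R.
Let x = V_SG − 0.385. Then 149 x² + x − 10.31 = 0, giving x = 0.26 V (positive root), so V_SG = 0.645 V.
I_D = (V_DD − V_SG)/R = (10.7 − 0.645) / 49.6 = 0.203 mA.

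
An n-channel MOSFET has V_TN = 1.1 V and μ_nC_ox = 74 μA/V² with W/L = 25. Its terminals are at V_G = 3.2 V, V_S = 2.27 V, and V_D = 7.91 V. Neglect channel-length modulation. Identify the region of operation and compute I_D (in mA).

Cutoff; I_D = 0 mA

V_GS = V_G − V_S = 3.2 − 2.27 = 0.93 V; V_DS = V_D − V_S = 7.91 − 2.27 = 5.64 V.
V_GS = 0.93 V < V_TN = 1.1 V, so the transistor is in cutoff.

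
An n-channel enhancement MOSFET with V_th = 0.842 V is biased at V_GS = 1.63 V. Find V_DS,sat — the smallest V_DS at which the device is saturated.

The boundary between triode and saturation is V_DS = V_GS − V_th = V_ov.
V_ov = 1.63 − 0.842 = 0.788 V.

V_DS,sat = 0.788 V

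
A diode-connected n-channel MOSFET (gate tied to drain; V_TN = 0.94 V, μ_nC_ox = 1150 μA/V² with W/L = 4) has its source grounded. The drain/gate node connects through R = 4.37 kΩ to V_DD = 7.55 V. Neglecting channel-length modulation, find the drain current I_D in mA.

With gate tied to drain, V_GS = V_DS ≥ V_GS − V_TN, so the device is in saturation.
k_n = μ_nC_ox · (W/L) = 4.6 mA/V².
KCL at the drain: ½ k_n (V_GS − V_TN)² = (V_DD − V_GS)/R.
Let x = V_GS − 0.94. Then 10.1 x² + x − 6.61 = 0, giving x = 0.763 V (positive root), so V_GS = 1.7 V.
I_D = (V_DD − V_GS)/R = (7.55 − 1.7) / 4.37 = 1.34 mA.

I_D = 1.34 mA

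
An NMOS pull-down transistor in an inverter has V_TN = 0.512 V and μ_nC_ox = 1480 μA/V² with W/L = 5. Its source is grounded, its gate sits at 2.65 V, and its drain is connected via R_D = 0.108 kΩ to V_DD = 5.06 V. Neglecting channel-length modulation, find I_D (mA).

I_D = 16.9 mA

V_GS = V_G = 2.65 V, so V_ov = 2.65 − 0.512 = 2.14 V.
k_n = μ_nC_ox · (W/L) = 7.4 mA/V².
Assume saturation: I_D = ½ k_n V_ov² = 0.5 × 7.4 × 2.14² = 16.9 mA, giving V_DS = V_DD − I_D R_D = 5.06 − 16.9 × 0.108 = 3.23 V.
V_DS = 3.23 V ≥ V_ov = 2.14 V, confirming saturation.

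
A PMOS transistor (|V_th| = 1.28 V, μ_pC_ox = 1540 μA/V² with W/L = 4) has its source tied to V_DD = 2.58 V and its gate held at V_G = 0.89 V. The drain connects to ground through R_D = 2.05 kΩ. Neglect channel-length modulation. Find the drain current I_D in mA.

I_D = 0.518 mA

V_SG = V_DD − V_G = 2.58 − 0.89 = 1.69 V, so V_ov = 1.69 − 1.28 = 0.41 V.
k_p = μ_pC_ox · (W/L) = 6.16 mA/V².
Assume saturation: I_D = ½ k_p V_ov² = 0.5 × 6.16 × 0.41² = 0.518 mA, giving V_SD = V_DD − I_D R_D = 2.58 − 0.518 × 2.05 = 1.52 V.
V_SD = 1.52 V ≥ V_ov = 0.41 V, confirming saturation.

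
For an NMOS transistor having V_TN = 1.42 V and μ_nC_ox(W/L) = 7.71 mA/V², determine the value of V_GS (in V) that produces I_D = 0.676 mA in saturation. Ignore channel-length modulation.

V_GS = 1.84 V

In saturation I_D = ½ k_n (V_GS − V_TN)², so V_GS − V_TN = √(2 I_D / k_n) = √(2 × 0.676 / 7.71) = 0.419 V.
V_GS = 1.42 + 0.419 = 1.84 V.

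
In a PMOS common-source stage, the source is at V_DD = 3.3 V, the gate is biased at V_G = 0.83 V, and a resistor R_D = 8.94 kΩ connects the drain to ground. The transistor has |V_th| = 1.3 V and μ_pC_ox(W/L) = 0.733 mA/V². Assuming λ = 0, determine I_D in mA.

V_SG = V_DD − V_G = 3.3 − 0.83 = 2.47 V, so V_ov = 2.47 − 1.3 = 1.17 V.
Assume saturation: I_D = ½ k_p V_ov² = 0.5 × 0.733 × 1.17² = 0.502 mA, giving V_SD = V_DD − I_D R_D = 3.3 − 0.502 × 8.94 = -1.19 V.
But -1.19 V < V_ov = 1.17 V, so the device is actually in triode.
In triode I_D = k_p[V_ov V_SD − ½ V_SD²] and I_D = (V_DD − V_SD)/R_D. Equating: 3.28 V_SD² − 8.667 V_SD + 3.3 = 0, giving V_SD = 0.461 V (the root below V_ov).
I_D = (3.3 − 0.461) / 8.94 = 0.318 mA.

I_D = 0.318 mA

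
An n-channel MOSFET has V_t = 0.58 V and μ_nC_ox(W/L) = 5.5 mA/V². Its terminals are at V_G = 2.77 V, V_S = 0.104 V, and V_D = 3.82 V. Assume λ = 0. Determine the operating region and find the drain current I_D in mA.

Saturation; I_D = 12.0 mA

V_GS = V_G − V_S = 2.77 − 0.104 = 2.67 V; V_DS = V_D − V_S = 3.82 − 0.104 = 3.72 V.
V_ov = V_GS − V_t = 2.67 − 0.58 = 2.09 V.
Since V_DS = 3.72 V ≥ V_ov = 2.09 V, the device is in saturation.
I_D = ½ k_n V_ov² = 0.5 × 5.5 × 2.09² = 12 mA.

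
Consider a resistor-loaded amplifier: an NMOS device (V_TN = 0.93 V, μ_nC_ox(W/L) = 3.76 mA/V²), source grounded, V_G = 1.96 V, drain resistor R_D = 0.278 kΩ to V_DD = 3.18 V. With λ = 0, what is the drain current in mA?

I_D = 1.99 mA

V_GS = V_G = 1.96 V, so V_ov = 1.96 − 0.93 = 1.03 V.
Assume saturation: I_D = ½ k_n V_ov² = 0.5 × 3.76 × 1.03² = 1.99 mA, giving V_DS = V_DD − I_D R_D = 3.18 − 1.99 × 0.278 = 2.63 V.
V_DS = 2.63 V ≥ V_ov = 1.03 V, confirming saturation.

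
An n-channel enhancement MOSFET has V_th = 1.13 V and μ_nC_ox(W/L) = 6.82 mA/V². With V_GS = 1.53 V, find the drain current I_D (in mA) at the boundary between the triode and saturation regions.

I_D = 0.546 mA

At the boundary V_DS = V_ov = V_GS − V_th = 1.53 − 1.13 = 0.4 V.
I_D = ½ k_n V_ov² = 0.5 × 6.82 × 0.4² = 0.546 mA.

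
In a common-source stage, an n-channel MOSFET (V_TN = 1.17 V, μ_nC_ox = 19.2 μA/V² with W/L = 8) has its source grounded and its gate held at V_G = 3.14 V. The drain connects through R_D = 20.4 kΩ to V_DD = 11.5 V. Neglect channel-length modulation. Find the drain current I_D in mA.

I_D = 0.298 mA

V_GS = V_G = 3.14 V, so V_ov = 3.14 − 1.17 = 1.97 V.
k_n = μ_nC_ox · (W/L) = 0.1536 mA/V².
Assume saturation: I_D = ½ k_n V_ov² = 0.5 × 0.1536 × 1.97² = 0.298 mA, giving V_DS = V_DD − I_D R_D = 11.5 − 0.298 × 20.4 = 5.42 V.
V_DS = 5.42 V ≥ V_ov = 1.97 V, confirming saturation.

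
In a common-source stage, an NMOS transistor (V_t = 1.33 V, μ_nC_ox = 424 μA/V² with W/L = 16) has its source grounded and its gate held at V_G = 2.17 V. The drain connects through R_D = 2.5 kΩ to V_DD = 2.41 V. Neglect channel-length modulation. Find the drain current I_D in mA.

V_GS = V_G = 2.17 V, so V_ov = 2.17 − 1.33 = 0.84 V.
k_n = μ_nC_ox · (W/L) = 6.784 mA/V².
Assume saturation: I_D = ½ k_n V_ov² = 0.5 × 6.784 × 0.84² = 2.39 mA, giving V_DS = V_DD − I_D R_D = 2.41 − 2.39 × 2.5 = -3.57 V.
But -3.57 V < V_ov = 0.84 V, so the device is actually in triode.
In triode I_D = k_n[V_ov V_DS − ½ V_DS²] and I_D = (V_DD − V_DS)/R_D. Equating: 8.48 V_DS² − 15.25 V_DS + 2.41 = 0, giving V_DS = 0.175 V (the root below V_ov).
I_D = (2.41 − 0.175) / 2.5 = 0.894 mA.

I_D = 0.894 mA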